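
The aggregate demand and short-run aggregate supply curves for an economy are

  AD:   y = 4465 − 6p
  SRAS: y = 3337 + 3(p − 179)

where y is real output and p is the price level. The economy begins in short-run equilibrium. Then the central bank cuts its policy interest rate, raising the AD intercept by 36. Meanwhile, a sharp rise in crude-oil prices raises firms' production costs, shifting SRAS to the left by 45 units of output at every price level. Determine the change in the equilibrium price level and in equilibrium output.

After both shocks: AD is y = 4501 − 6p and SRAS is y = 2755 + 3p.
Setting them equal: 1746 = 9p, so p = 194.
y = 4501 − 6·194 = 3337.
Initially p = 185, y = 3355, so Δp = +9 and Δy = -18.

Δp = +9, Δy = -18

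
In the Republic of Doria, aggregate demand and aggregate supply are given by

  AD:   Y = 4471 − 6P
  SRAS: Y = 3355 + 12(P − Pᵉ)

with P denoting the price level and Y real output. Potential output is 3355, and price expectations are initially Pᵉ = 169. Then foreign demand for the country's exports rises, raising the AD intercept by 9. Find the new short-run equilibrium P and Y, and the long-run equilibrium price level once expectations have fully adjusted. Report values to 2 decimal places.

Short run: P = 175.17, Y = 3429.00. Long run: P = 187.50.

AD shifts right: new AD is Y = 4480 − 6P. With Pᵉ = 169, SRAS is Y = 1327 + 12P.
Short run: 4480 − 6P = 1327 + 12P gives 3153 = 18P, so P = 175.17 and Y = 4480 − 6P = 3429.00.
Y = 3429.00 is above potential 3355; expectations adjust and SRAS shifts left until Y = 3355.
Long run: on the new AD curve, 3355 = 4480 − 6P gives P = 187.50.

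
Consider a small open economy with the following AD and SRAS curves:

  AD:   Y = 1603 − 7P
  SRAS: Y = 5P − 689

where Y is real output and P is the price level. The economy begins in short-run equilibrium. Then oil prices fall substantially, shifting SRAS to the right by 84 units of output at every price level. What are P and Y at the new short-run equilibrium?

P = 184, Y = 315

This is a positive supply shock: SRAS shifts right.
New SRAS: Y = 5P − 605.
Set AD = SRAS: 1603 − 7P = 5P − 605, so 2208 = 12P and P = 184.
Y = 1603 − 7·184 = 315.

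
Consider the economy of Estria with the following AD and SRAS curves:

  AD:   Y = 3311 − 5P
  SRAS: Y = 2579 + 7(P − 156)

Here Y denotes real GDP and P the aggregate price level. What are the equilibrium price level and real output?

Write SRAS as Y = 2579 + 7P − 1092 = 1487 + 7P.
Set AD = SRAS: 3311 − 5P = 1487 + 7P, so 1824 = 12P and P = 152.
Then Y = 3311 − 5·152 = 2551.

P = 152, Y = 2551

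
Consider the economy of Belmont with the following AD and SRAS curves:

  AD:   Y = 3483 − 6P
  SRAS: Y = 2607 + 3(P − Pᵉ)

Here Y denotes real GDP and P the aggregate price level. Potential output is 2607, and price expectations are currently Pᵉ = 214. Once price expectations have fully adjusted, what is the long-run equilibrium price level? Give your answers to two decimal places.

Long-run P = 146.00

Short run: with Pᵉ = 214, SRAS is Y = 1965 + 3P. Setting AD = SRAS gives 1518 = 9P, so P = 168.67 and Y = 3483 − 6P = 2471.00.
Output 2471.00 is below potential 2607, so over time expected prices fall and SRAS shifts right until Y returns to 2607.
Long run: Y = 2607 on the AD curve gives 2607 = 3483 − 6P, so P = 146.00.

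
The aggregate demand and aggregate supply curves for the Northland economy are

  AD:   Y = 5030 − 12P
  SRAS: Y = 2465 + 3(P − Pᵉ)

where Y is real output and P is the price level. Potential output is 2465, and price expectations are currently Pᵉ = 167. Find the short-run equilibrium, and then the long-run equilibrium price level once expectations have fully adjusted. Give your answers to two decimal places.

Short run: P = 204.40, Y = 2577.20. Long run: P = 213.75.

Short run: with Pᵉ = 167, SRAS is Y = 1964 + 3P. Setting AD = SRAS gives 3066 = 15P, so P = 204.40 and Y = 5030 − 12P = 2577.20.
Output 2577.20 is above potential 2465, so over time expected prices rise and SRAS shifts left until Y returns to 2465.
Long run: Y = 2465 on the AD curve gives 2465 = 5030 − 12P, so P = 213.75.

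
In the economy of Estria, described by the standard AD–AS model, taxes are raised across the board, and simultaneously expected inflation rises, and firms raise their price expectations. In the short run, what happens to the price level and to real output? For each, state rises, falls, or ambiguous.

Price level: ambiguous; output: falls

The first event is a negative demand shock: AD shifts left, which by itself pushes P down and Y down.
The second is an adverse supply shock: SRAS shifts left, which by itself pushes P up and Y down.
The two shocks push P in opposite directions, so the effect on P is ambiguous. Both shocks push Y down, so Y falls.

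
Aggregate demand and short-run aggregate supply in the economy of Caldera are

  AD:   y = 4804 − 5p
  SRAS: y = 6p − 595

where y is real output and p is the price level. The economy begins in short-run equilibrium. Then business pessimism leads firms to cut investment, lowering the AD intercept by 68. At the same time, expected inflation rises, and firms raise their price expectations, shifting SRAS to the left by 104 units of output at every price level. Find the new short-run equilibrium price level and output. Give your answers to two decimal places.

p = 494.09, y = 2265.55

After both shocks: AD is y = 4736 − 5p and SRAS is y = 6p − 699.
Setting them equal: 5435 = 11p, so p = 494.09.
Substituting into AD, y = 2265.55.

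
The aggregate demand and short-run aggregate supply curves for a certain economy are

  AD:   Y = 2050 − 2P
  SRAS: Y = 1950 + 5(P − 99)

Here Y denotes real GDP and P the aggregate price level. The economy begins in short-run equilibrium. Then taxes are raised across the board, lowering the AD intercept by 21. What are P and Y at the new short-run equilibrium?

P = 82, Y = 1865

This is a negative demand shock: AD shifts left.
New AD: Y = 2029 − 2P.
SRAS can be written Y = 1455 + 5P.
Set AD = SRAS: 2029 − 2P = 1455 + 5P, so 574 = 7P and P = 82.
Y = 2029 − 2·82 = 1865.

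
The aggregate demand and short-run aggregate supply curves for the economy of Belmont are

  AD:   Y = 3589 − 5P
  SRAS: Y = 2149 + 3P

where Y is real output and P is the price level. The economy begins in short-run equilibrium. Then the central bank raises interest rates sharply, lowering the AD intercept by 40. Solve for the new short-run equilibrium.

P = 175, Y = 2674

This is a negative demand shock: AD shifts left.
New AD: Y = 3549 − 5P.
Set AD = SRAS: 3549 − 5P = 2149 + 3P, so 1400 = 8P and P = 175.
Y = 3549 − 5·175 = 2674.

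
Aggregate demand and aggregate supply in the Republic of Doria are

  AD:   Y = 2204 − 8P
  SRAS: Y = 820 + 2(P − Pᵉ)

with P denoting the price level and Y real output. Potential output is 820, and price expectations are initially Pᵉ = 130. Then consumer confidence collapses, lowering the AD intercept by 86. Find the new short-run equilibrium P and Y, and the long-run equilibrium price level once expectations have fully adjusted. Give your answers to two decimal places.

Short run: P = 155.80, Y = 871.60. Long run: P = 162.25.

AD shifts left: new AD is Y = 2118 − 8P. With Pᵉ = 130, SRAS is Y = 560 + 2P.
Short run: 2118 − 8P = 560 + 2P gives 1558 = 10P, so P = 155.80 and Y = 2118 − 8P = 871.60.
Y = 871.60 is above potential 820; expectations adjust and SRAS shifts left until Y = 820.
Long run: on the new AD curve, 820 = 2118 − 8P gives P = 162.25.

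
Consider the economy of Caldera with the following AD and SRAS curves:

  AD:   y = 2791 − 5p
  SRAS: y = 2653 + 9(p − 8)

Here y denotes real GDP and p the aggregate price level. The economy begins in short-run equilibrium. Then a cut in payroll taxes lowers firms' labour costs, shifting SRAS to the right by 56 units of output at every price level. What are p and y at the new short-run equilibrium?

This is a positive supply shock: SRAS shifts right.
New SRAS: y = 2637 + 9p.
Set AD = SRAS: 2791 − 5p = 2637 + 9p, so 154 = 14p and p = 11.
y = 2791 − 5·11 = 2736.

p = 11, y = 2736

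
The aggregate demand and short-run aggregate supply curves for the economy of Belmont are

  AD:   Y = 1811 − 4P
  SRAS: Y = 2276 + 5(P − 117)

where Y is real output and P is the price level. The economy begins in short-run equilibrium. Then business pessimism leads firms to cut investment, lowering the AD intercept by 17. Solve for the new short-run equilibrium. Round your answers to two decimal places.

P = 11.44, Y = 1748.22

This is a negative demand shock: AD shifts left.
New AD: Y = 1794 − 4P.
SRAS can be written Y = 1691 + 5P.
Set AD = SRAS: 1794 − 4P = 1691 + 5P, so 103 = 9P and P = 11.44.
Substituting into AD, Y = 1748.22.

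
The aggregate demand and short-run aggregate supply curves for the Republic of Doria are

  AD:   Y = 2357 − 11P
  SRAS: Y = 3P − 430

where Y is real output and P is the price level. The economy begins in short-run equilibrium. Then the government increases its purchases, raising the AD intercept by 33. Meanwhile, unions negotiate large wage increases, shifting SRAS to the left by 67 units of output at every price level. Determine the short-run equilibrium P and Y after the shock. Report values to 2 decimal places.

After both shocks: AD is Y = 2390 − 11P and SRAS is Y = 3P − 497.
Setting them equal: 2887 = 14P, so P = 206.21.
Substituting into AD, Y = 121.64.

P = 206.21, Y = 121.64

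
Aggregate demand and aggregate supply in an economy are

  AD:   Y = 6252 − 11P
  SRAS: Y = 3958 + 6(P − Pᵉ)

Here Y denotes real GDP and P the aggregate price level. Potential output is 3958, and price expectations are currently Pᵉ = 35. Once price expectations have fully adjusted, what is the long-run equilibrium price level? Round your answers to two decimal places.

Long-run P = 208.55

Short run: with Pᵉ = 35, SRAS is Y = 3748 + 6P. Setting AD = SRAS gives 2504 = 17P, so P = 147.29 and Y = 6252 − 11P = 4631.76.
Output 4631.76 is above potential 3958, so over time expected prices rise and SRAS shifts left until Y returns to 3958.
Long run: Y = 3958 on the AD curve gives 3958 = 6252 − 11P, so P = 208.55.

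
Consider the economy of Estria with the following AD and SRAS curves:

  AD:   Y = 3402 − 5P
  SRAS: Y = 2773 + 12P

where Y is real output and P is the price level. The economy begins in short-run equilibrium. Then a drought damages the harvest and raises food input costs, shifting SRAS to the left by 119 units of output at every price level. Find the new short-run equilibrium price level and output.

P = 44, Y = 3182

This is a negative supply shock: SRAS shifts left.
New SRAS: Y = 2654 + 12P.
Set AD = SRAS: 3402 − 5P = 2654 + 12P, so 748 = 17P and P = 44.
Y = 3402 − 5·44 = 3182.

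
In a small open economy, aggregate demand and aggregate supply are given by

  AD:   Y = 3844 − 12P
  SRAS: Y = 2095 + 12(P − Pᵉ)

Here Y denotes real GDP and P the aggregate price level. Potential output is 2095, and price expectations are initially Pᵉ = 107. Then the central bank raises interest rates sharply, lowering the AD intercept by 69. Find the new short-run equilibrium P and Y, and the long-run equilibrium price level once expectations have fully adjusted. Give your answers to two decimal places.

AD shifts left: new AD is Y = 3775 − 12P. With Pᵉ = 107, SRAS is Y = 811 + 12P.
Short run: 3775 − 12P = 811 + 12P gives 2964 = 24P, so P = 123.50 and Y = 3775 − 12P = 2293.00.
Y = 2293.00 is above potential 2095; expectations adjust and SRAS shifts left until Y = 2095.
Long run: on the new AD curve, 2095 = 3775 − 12P gives P = 140.00.

Short run: P = 123.50, Y = 2293.00. Long run: P = 140.00.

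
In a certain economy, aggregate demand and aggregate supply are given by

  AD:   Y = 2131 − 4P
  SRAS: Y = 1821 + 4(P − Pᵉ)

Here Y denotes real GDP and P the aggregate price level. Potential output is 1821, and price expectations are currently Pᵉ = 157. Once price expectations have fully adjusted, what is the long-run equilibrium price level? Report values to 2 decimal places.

Short run: with Pᵉ = 157, SRAS is Y = 1193 + 4P. Setting AD = SRAS gives 938 = 8P, so P = 117.25 and Y = 2131 − 4P = 1662.00.
Output 1662.00 is below potential 1821, so over time expected prices fall and SRAS shifts right until Y returns to 1821.
Long run: Y = 1821 on the AD curve gives 1821 = 2131 − 4P, so P = 77.50.

Long-run P = 77.50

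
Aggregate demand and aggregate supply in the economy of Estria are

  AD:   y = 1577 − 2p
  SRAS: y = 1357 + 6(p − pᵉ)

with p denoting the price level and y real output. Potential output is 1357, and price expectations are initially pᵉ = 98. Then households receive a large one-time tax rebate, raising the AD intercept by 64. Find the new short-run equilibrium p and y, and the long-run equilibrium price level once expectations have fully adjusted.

AD shifts right: new AD is y = 1641 − 2p. With pᵉ = 98, SRAS is y = 769 + 6p.
Short run: 1641 − 2p = 769 + 6p gives 872 = 8p, so p = 109 and y = 1641 − 2·109 = 1423.
y = 1423 is above potential 1357; expectations adjust and SRAS shifts left until y = 1357.
Long run: on the new AD curve, 1357 = 1641 − 2p gives p = 142.

Short run: p = 109, y = 1423. Long run: p = 142.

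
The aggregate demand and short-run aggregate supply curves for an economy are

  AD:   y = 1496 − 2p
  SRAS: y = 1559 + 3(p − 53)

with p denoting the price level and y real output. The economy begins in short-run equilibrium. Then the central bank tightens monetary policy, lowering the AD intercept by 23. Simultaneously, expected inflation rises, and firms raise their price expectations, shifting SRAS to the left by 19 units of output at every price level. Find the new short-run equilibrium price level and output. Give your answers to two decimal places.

After both shocks: AD is y = 1473 − 2p and SRAS is y = 1381 + 3p.
Setting them equal: 92 = 5p, so p = 18.40.
Substituting into AD, y = 1436.20.

p = 18.40, y = 1436.20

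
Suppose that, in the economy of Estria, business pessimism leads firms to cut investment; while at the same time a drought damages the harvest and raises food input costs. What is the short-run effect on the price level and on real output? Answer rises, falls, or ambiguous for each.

The first event is a negative demand shock: AD shifts left, which by itself pushes P down and Y down.
The second is an adverse supply shock: SRAS shifts left, which by itself pushes P up and Y down.
The two shocks push P in opposite directions, so the effect on P is ambiguous. Both shocks push Y down, so Y falls.

Price level: ambiguous; output: falls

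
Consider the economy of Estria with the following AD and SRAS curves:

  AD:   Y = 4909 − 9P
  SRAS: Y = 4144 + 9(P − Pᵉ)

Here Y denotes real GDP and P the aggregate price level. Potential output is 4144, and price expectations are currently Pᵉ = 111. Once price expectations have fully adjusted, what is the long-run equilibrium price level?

Long-run P = 85

Short run: with Pᵉ = 111, SRAS is Y = 3145 + 9P. Setting AD = SRAS gives 1764 = 18P, so P = 98 and Y = 4909 − 9·98 = 4027.
Output 4027 is below potential 4144, so over time expected prices fall and SRAS shifts right until Y returns to 4144.
Long run: Y = 4144 on the AD curve gives 4144 = 4909 − 9P, so P = 85.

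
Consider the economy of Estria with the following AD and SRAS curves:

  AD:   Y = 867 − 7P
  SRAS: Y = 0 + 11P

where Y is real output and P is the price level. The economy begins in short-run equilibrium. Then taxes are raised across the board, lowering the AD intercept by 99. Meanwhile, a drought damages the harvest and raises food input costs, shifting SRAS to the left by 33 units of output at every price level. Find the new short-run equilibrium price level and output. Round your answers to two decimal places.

P = 44.50, Y = 456.50

After both shocks: AD is Y = 768 − 7P and SRAS is Y = 11P − 33.
Setting them equal: 801 = 18P, so P = 44.50.
Substituting into AD, Y = 456.50.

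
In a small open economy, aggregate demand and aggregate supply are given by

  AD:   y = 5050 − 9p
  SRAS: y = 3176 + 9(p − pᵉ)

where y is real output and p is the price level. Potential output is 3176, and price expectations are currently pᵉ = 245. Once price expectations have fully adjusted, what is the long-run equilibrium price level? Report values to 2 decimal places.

Long-run p = 208.22

Short run: with pᵉ = 245, SRAS is y = 971 + 9p. Setting AD = SRAS gives 4079 = 18p, so p = 226.61 and y = 5050 − 9p = 3010.50.
Output 3010.50 is below potential 3176, so over time expected prices fall and SRAS shifts right until y returns to 3176.
Long run: y = 3176 on the AD curve gives 3176 = 5050 − 9p, so p = 208.22.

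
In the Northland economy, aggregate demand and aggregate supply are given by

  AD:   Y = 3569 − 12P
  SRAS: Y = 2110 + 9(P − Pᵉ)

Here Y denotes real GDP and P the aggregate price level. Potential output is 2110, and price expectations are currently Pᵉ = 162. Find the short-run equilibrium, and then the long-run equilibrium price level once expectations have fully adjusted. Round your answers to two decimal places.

Short run: P = 138.90, Y = 1902.14. Long run: P = 121.58.

Short run: with Pᵉ = 162, SRAS is Y = 652 + 9P. Setting AD = SRAS gives 2917 = 21P, so P = 138.90 and Y = 3569 − 12P = 1902.14.
Output 1902.14 is below potential 2110, so over time expected prices fall and SRAS shifts right until Y returns to 2110.
Long run: Y = 2110 on the AD curve gives 2110 = 3569 − 12P, so P = 121.58.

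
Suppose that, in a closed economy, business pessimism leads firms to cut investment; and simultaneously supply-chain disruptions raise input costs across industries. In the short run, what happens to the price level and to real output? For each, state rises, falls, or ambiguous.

Price level: ambiguous; output: falls

The first event is a negative demand shock: AD shifts left, which by itself pushes P down and Y down.
The second is an adverse supply shock: SRAS shifts left, which by itself pushes P up and Y down.
The two shocks push P in opposite directions, so the effect on P is ambiguous. Both shocks push Y down, so Y falls.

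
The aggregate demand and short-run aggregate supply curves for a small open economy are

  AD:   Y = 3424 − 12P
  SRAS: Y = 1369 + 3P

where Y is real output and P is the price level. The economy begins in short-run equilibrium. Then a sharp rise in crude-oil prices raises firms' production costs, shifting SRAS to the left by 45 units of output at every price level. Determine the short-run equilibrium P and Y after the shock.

P = 140, Y = 1744

This is a negative supply shock: SRAS shifts left.
New SRAS: Y = 1324 + 3P.
Set AD = SRAS: 3424 − 12P = 1324 + 3P, so 2100 = 15P and P = 140.
Y = 3424 − 12·140 = 1744.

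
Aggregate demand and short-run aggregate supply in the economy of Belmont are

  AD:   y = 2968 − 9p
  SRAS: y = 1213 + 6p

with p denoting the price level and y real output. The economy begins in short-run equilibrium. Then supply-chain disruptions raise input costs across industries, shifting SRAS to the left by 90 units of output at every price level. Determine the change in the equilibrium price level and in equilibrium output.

Δp = +6, Δy = -54

This is a negative supply shock: SRAS shifts left.
New SRAS: y = 1123 + 6p.
Set AD = SRAS: 2968 − 9p = 1123 + 6p, so 1845 = 15p and p = 123.
y = 2968 − 9·123 = 1861.
Initially p = 117, y = 1915, so Δp = +6 and Δy = -54.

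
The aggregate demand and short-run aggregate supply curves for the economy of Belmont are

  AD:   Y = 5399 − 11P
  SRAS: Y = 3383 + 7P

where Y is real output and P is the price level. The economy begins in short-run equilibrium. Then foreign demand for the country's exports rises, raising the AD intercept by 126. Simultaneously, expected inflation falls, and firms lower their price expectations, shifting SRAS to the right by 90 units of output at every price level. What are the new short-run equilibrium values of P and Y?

P = 114, Y = 4271

After both shocks: AD is Y = 5525 − 11P and SRAS is Y = 3473 + 7P.
Setting them equal: 2052 = 18P, so P = 114.
Y = 5525 − 11·114 = 4271.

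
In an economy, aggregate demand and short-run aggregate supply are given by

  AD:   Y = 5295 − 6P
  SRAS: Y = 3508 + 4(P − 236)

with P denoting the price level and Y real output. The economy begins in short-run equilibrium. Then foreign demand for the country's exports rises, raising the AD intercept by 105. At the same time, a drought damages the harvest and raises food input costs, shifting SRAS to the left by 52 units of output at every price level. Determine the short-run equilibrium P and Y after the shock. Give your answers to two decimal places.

After both shocks: AD is Y = 5400 − 6P and SRAS is Y = 2512 + 4P.
Setting them equal: 2888 = 10P, so P = 288.80.
Substituting into AD, Y = 3667.20.

P = 288.80, Y = 3667.20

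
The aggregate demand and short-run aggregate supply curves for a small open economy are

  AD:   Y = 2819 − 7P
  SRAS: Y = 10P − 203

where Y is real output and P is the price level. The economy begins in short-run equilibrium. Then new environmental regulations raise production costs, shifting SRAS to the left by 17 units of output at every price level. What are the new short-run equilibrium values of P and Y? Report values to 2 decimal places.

P = 178.76, Y = 1567.65

This is a negative supply shock: SRAS shifts left.
New SRAS: Y = 10P − 220.
Set AD = SRAS: 2819 − 7P = 10P − 220, so 3039 = 17P and P = 178.76.
Substituting into AD, Y = 1567.65.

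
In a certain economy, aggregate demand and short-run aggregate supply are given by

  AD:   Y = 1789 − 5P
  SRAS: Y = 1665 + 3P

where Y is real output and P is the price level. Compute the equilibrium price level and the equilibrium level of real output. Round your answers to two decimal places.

Set AD = SRAS: 1789 − 5P = 1665 + 3P, so 124 = 8P and P = 15.50.
Substituting into AD, Y = 1789 − 5P = 1711.50.

P = 15.50, Y = 1711.50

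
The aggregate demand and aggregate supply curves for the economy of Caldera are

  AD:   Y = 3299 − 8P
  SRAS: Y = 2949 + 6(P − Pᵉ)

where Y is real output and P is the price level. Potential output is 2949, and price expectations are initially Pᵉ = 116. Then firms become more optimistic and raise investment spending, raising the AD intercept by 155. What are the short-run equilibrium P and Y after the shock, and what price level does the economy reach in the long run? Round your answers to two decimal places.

AD shifts right: new AD is Y = 3454 − 8P. With Pᵉ = 116, SRAS is Y = 2253 + 6P.
Short run: 3454 − 8P = 2253 + 6P gives 1201 = 14P, so P = 85.79 and Y = 3454 − 8P = 2767.71.
Y = 2767.71 is below potential 2949; expectations adjust and SRAS shifts right until Y = 2949.
Long run: on the new AD curve, 2949 = 3454 − 8P gives P = 63.13.

Short run: P = 85.79, Y = 2767.71. Long run: P = 63.13.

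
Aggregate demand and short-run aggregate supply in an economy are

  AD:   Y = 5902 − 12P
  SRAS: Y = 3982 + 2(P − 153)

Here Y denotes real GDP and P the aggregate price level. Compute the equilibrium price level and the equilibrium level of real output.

P = 159, Y = 3994

Write SRAS as Y = 3982 + 2P − 306 = 3676 + 2P.
Set AD = SRAS: 5902 − 12P = 3676 + 2P, so 2226 = 14P and P = 159.
Then Y = 5902 − 12·159 = 3994.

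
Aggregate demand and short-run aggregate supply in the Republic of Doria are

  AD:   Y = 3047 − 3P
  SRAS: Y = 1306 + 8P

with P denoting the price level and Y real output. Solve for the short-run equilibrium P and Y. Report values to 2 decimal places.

P = 158.27, Y = 2572.18

Set AD = SRAS: 3047 − 3P = 1306 + 8P, so 1741 = 11P and P = 158.27.
Substituting into AD, Y = 3047 − 3P = 2572.18.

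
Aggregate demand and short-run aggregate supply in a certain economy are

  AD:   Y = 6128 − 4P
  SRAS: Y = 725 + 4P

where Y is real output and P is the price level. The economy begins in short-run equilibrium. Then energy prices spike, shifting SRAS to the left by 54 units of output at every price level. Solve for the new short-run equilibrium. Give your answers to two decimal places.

P = 682.13, Y = 3399.50

This is a negative supply shock: SRAS shifts left.
New SRAS: Y = 671 + 4P.
Set AD = SRAS: 6128 − 4P = 671 + 4P, so 5457 = 8P and P = 682.13.
Substituting into AD, Y = 3399.50.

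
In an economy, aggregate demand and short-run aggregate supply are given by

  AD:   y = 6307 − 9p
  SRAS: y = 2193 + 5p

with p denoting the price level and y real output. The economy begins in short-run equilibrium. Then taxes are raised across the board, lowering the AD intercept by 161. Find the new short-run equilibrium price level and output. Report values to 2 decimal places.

p = 282.36, y = 3604.79

This is a negative demand shock: AD shifts left.
New AD: y = 6146 − 9p.
Set AD = SRAS: 6146 − 9p = 2193 + 5p, so 3953 = 14p and p = 282.36.
Substituting into AD, y = 3604.79.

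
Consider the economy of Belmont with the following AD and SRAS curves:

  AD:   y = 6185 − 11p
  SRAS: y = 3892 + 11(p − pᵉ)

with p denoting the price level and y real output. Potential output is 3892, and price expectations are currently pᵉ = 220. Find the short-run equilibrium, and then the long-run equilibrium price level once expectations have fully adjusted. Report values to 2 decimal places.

Short run: p = 214.23, y = 3828.50. Long run: p = 208.45.

Short run: with pᵉ = 220, SRAS is y = 1472 + 11p. Setting AD = SRAS gives 4713 = 22p, so p = 214.23 and y = 6185 − 11p = 3828.50.
Output 3828.50 is below potential 3892, so over time expected prices fall and SRAS shifts right until y returns to 3892.
Long run: y = 3892 on the AD curve gives 3892 = 6185 − 11p, so p = 208.45.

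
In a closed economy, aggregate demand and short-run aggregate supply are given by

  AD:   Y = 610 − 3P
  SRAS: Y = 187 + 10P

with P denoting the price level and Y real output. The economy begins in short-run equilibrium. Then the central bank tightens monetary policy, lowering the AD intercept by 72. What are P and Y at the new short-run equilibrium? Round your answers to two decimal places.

P = 27.00, Y = 457.00

This is a negative demand shock: AD shifts left.
New AD: Y = 538 − 3P.
Set AD = SRAS: 538 − 3P = 187 + 10P, so 351 = 13P and P = 27.00.
Substituting into AD, Y = 457.00.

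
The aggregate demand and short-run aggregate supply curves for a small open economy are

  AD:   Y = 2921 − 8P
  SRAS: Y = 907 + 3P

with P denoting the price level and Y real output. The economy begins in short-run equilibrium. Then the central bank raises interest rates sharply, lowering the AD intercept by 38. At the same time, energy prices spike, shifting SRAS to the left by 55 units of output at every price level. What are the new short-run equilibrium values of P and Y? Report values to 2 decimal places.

After both shocks: AD is Y = 2883 − 8P and SRAS is Y = 852 + 3P.
Setting them equal: 2031 = 11P, so P = 184.64.
Substituting into AD, Y = 1405.91.

P = 184.64, Y = 1405.91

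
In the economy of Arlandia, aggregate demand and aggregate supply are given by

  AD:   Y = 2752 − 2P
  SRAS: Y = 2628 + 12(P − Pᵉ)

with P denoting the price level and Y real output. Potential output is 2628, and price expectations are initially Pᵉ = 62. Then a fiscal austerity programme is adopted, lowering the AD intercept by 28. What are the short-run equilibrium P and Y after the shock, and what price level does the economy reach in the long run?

AD shifts left: new AD is Y = 2724 − 2P. With Pᵉ = 62, SRAS is Y = 1884 + 12P.
Short run: 2724 − 2P = 1884 + 12P gives 840 = 14P, so P = 60 and Y = 2724 − 2·60 = 2604.
Y = 2604 is below potential 2628; expectations adjust and SRAS shifts right until Y = 2628.
Long run: on the new AD curve, 2628 = 2724 − 2P gives P = 48.

Short run: P = 60, Y = 2604. Long run: P = 48.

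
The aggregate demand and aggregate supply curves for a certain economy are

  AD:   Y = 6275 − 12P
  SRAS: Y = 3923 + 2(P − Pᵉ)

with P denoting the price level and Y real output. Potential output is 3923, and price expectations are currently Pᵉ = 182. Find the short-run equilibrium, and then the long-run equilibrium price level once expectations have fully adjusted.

Short run: with Pᵉ = 182, SRAS is Y = 3559 + 2P. Setting AD = SRAS gives 2716 = 14P, so P = 194 and Y = 6275 − 12·194 = 3947.
Output 3947 is above potential 3923, so over time expected prices rise and SRAS shifts left until Y returns to 3923.
Long run: Y = 3923 on the AD curve gives 3923 = 6275 − 12P, so P = 196.

Short run: P = 194, Y = 3947. Long run: P = 196.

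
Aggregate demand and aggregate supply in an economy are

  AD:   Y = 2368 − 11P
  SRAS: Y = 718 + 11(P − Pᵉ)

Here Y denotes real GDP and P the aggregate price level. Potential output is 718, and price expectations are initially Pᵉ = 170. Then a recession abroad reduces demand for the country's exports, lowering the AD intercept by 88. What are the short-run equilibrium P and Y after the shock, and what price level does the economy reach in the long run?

AD shifts left: new AD is Y = 2280 − 11P. With Pᵉ = 170, SRAS is Y = 11P − 1152.
Short run: 2280 − 11P = 11P − 1152 gives 3432 = 22P, so P = 156 and Y = 2280 − 11·156 = 564.
Y = 564 is below potential 718; expectations adjust and SRAS shifts right until Y = 718.
Long run: on the new AD curve, 718 = 2280 − 11P gives P = 142.

Short run: P = 156, Y = 564. Long run: P = 142.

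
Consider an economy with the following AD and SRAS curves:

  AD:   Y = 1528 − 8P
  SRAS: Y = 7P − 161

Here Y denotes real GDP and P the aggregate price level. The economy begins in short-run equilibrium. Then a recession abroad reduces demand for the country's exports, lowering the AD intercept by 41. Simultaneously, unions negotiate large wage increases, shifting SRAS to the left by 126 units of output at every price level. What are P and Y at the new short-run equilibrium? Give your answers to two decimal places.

After both shocks: AD is Y = 1487 − 8P and SRAS is Y = 7P − 287.
Setting them equal: 1774 = 15P, so P = 118.27.
Substituting into AD, Y = 540.87.

P = 118.27, Y = 540.87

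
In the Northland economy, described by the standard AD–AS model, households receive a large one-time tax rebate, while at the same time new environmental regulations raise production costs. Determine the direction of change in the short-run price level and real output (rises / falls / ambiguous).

The first event is a positive demand shock: AD shifts right, which by itself pushes P up and Y up.
The second is an adverse supply shock: SRAS shifts left, which by itself pushes P up and Y down.
Both shocks push P up, so P rises. The two shocks push Y in opposite directions, so the effect on Y is ambiguous.

Price level: rises; output: ambiguous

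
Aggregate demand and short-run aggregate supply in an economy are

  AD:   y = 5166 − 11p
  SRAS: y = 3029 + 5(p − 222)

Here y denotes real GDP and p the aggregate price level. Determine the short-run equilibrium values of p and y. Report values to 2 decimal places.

p = 202.94, y = 2933.69

Write SRAS as y = 3029 + 5p − 1110 = 1919 + 5p.
Set AD = SRAS: 5166 − 11p = 1919 + 5p, so 3247 = 16p and p = 202.94.
Substituting into AD, y = 5166 − 11p = 2933.69.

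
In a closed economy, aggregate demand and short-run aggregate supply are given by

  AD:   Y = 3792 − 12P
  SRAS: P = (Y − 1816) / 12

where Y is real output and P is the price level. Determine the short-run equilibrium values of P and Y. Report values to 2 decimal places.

Rearrange SRAS to Y = 1816 + 12P.
Set AD = SRAS: 3792 − 12P = 1816 + 12P, so 1976 = 24P and P = 82.33.
Substituting into AD, Y = 3792 − 12P = 2804.00.

P = 82.33, Y = 2804.00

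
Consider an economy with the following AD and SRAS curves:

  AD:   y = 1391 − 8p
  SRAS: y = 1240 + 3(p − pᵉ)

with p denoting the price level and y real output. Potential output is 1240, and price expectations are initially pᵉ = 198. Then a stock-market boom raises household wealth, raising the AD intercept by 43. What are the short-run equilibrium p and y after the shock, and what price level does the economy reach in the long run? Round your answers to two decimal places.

Short run: p = 71.64, y = 860.91. Long run: p = 24.25.

AD shifts right: new AD is y = 1434 − 8p. With pᵉ = 198, SRAS is y = 646 + 3p.
Short run: 1434 − 8p = 646 + 3p gives 788 = 11p, so p = 71.64 and y = 1434 − 8p = 860.91.
y = 860.91 is below potential 1240; expectations adjust and SRAS shifts right until y = 1240.
Long run: on the new AD curve, 1240 = 1434 − 8p gives p = 24.25.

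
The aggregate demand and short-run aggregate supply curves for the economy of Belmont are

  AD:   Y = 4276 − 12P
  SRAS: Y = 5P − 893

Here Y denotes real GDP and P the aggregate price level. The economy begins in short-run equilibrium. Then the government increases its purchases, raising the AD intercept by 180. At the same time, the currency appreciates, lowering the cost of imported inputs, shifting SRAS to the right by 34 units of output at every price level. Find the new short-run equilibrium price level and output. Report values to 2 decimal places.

P = 312.65, Y = 704.24

After both shocks: AD is Y = 4456 − 12P and SRAS is Y = 5P − 859.
Setting them equal: 5315 = 17P, so P = 312.65.
Substituting into AD, Y = 704.24.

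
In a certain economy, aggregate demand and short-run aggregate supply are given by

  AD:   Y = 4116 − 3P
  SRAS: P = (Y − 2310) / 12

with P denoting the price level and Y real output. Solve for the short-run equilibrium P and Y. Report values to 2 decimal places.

P = 120.40, Y = 3754.80

Rearrange SRAS to Y = 2310 + 12P.
Set AD = SRAS: 4116 − 3P = 2310 + 12P, so 1806 = 15P and P = 120.40.
Substituting into AD, Y = 4116 − 3P = 3754.80.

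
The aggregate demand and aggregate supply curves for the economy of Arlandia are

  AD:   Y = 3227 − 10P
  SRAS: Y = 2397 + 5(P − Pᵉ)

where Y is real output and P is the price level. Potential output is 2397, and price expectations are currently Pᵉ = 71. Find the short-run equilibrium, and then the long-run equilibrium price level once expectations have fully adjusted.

Short run: with Pᵉ = 71, SRAS is Y = 2042 + 5P. Setting AD = SRAS gives 1185 = 15P, so P = 79 and Y = 3227 − 10·79 = 2437.
Output 2437 is above potential 2397, so over time expected prices rise and SRAS shifts left until Y returns to 2397.
Long run: Y = 2397 on the AD curve gives 2397 = 3227 − 10P, so P = 83.

Short run: P = 79, Y = 2437. Long run: P = 83.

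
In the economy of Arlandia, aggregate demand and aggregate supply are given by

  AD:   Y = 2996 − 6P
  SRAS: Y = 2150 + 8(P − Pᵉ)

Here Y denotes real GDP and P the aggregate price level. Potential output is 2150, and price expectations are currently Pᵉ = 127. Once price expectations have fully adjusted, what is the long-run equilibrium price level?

Long-run P = 141

Short run: with Pᵉ = 127, SRAS is Y = 1134 + 8P. Setting AD = SRAS gives 1862 = 14P, so P = 133 and Y = 2996 − 6·133 = 2198.
Output 2198 is above potential 2150, so over time expected prices rise and SRAS shifts left until Y returns to 2150.
Long run: Y = 2150 on the AD curve gives 2150 = 2996 − 6P, so P = 141.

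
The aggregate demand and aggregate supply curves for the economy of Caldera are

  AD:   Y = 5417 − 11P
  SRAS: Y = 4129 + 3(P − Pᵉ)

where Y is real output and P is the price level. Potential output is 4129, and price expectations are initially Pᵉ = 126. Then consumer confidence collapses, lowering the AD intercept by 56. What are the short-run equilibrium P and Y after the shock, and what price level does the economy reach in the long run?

AD shifts left: new AD is Y = 5361 − 11P. With Pᵉ = 126, SRAS is Y = 3751 + 3P.
Short run: 5361 − 11P = 3751 + 3P gives 1610 = 14P, so P = 115 and Y = 5361 − 11·115 = 4096.
Y = 4096 is below potential 4129; expectations adjust and SRAS shifts right until Y = 4129.
Long run: on the new AD curve, 4129 = 5361 − 11P gives P = 112.

Short run: P = 115, Y = 4096. Long run: P = 112.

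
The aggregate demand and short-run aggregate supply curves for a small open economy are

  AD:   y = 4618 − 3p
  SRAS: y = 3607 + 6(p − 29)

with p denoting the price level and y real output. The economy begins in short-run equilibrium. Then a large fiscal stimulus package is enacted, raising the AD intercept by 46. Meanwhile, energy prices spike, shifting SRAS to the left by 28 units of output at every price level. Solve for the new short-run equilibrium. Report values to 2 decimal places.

After both shocks: AD is y = 4664 − 3p and SRAS is y = 3405 + 6p.
Setting them equal: 1259 = 9p, so p = 139.89.
Substituting into AD, y = 4244.33.

p = 139.89, y = 4244.33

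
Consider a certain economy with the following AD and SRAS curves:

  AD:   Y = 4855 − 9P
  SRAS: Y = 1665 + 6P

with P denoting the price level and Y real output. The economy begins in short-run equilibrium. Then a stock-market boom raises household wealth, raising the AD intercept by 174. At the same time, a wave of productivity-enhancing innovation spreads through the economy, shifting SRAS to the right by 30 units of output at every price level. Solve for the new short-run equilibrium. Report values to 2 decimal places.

After both shocks: AD is Y = 5029 − 9P and SRAS is Y = 1695 + 6P.
Setting them equal: 3334 = 15P, so P = 222.27.
Substituting into AD, Y = 3028.60.

P = 222.27, Y = 3028.60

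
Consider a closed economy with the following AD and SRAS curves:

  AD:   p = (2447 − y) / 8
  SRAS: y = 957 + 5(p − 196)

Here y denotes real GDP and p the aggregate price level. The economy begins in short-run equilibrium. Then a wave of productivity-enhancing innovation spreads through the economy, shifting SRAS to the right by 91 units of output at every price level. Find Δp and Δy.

Δp = -7, Δy = +56

This is a positive supply shock: SRAS shifts right.
New SRAS: y = 68 + 5p.
Set AD = SRAS: 2447 − 8p = 68 + 5p, so 2379 = 13p and p = 183.
y = 2447 − 8·183 = 983.
Initially p = 190, y = 927, so Δp = -7 and Δy = +56.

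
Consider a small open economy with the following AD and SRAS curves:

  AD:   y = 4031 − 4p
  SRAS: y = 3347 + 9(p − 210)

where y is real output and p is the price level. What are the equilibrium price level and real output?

Write SRAS as y = 3347 + 9p − 1890 = 1457 + 9p.
Set AD = SRAS: 4031 − 4p = 1457 + 9p, so 2574 = 13p and p = 198.
Then y = 4031 − 4·198 = 3239.

p = 198, y = 3239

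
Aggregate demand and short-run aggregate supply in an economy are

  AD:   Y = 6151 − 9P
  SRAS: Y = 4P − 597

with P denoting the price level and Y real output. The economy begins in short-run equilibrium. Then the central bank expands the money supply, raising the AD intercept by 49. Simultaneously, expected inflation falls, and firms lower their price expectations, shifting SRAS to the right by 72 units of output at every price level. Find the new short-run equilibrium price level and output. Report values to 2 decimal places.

P = 517.31, Y = 1544.23

After both shocks: AD is Y = 6200 − 9P and SRAS is Y = 4P − 525.
Setting them equal: 6725 = 13P, so P = 517.31.
Substituting into AD, Y = 1544.23.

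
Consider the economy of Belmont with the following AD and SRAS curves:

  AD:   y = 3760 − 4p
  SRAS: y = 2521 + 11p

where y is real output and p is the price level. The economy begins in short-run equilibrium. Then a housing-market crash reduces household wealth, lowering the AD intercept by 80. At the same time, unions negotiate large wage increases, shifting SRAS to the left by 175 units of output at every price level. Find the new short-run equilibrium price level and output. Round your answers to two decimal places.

p = 88.93, y = 3324.27

After both shocks: AD is y = 3680 − 4p and SRAS is y = 2346 + 11p.
Setting them equal: 1334 = 15p, so p = 88.93.
Substituting into AD, y = 3324.27.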